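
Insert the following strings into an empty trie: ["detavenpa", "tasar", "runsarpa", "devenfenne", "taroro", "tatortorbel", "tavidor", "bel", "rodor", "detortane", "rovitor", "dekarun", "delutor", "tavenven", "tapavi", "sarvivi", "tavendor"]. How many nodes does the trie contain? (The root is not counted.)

95

Count nodes per top-level branch (shared prefixes stored once):
  'b'-branch (bel): 3 nodes
  'd'-branch (dekarun, delutor, detavenpa, detortane, devenfenne): 33 nodes
  'r'-branch (rodor, rovitor, runsarpa): 17 nodes
  's'-branch (sarvivi): 7 nodes
  't'-branch (tapavi, taroro, tasar, tatortorbel, tavendor, tavenven, tavidor): 35 nodes
Sum: 95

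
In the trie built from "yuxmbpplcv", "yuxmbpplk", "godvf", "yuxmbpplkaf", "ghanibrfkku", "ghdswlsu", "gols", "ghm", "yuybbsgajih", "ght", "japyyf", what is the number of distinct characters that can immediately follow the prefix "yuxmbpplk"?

The children of the "yuxmbpplk" node are the distinct next characters among strings starting with "yuxmbpplk".
Distinct next characters after "yuxmbpplk": a.
That node has 1 child edge.

1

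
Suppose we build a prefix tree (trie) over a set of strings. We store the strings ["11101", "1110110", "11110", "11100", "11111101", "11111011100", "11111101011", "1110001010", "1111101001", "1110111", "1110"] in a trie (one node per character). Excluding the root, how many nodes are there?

Trie structure (* marks end of a word):
(root)
└─ 1
   └─ 1
      └─ 1
         ├─ 0 *
         │  ├─ 0 *
         │  │  └─ 0
         │  │     └─ 1
         │  │        └─ 0
         │  │           └─ 1
         │  │              └─ 0 *
         │  └─ 1 *
         │     └─ 1
         │        ├─ 0 *
         │        └─ 1 *
         └─ 1
            ├─ 0 *
            └─ 1
               ├─ 0
               │  └─ 1
               │     ├─ 0
               │     │  └─ 0
               │     │     └─ 1 *
               │     └─ 1
               │        └─ 1
               │           └─ 0
               │              └─ 0 *
               └─ 1
                  └─ 0
                     └─ 1 *
                        └─ 0
                           └─ 1
                              └─ 1 *
Counting every labelled node above: 32.

32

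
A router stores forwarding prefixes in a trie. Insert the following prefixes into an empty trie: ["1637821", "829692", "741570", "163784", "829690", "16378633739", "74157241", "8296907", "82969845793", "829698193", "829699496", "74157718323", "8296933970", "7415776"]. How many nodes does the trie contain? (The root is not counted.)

56

Count nodes per top-level branch (shared prefixes stored once):
  '1'-branch (1637821, 163784, 16378633739): 14 nodes
  '7'-branch (741570, 74157241, 74157718323, 7415776): 16 nodes
  '8'-branch (829690, 8296907, 829692, 8296933970, 829698193, 82969845793, 829699496): 26 nodes
Sum: 56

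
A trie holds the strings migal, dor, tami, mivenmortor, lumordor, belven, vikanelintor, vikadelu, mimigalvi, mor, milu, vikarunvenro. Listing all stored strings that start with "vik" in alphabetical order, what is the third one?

vikarunvenro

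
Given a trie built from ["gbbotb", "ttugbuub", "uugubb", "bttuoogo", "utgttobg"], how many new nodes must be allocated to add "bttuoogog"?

1

The longest prefix of "bttuoogog" already in the trie is "bttuoogo" (length 8).
New nodes needed: |"bttuoogog"| − 8 = 9 − 8 = 1.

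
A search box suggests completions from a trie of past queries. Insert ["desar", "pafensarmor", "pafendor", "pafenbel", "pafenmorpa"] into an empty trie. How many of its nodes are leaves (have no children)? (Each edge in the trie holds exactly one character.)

A leaf is a node with no children — equivalently, the end of a word that is not a proper prefix of any other stored word.
Those words: "desar", "pafenbel", "pafendor", "pafenmorpa", "pafensarmor"
Leaf count: 5

5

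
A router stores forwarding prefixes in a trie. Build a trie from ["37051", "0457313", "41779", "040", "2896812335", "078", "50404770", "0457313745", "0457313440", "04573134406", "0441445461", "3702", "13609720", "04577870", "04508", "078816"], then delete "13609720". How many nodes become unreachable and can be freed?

8

A node on "13609720"'s path can go only if nothing else ends at it or branches off below it.
No other word shares any prefix with "13609720", so all 8 of its nodes go.
Nodes removed: 8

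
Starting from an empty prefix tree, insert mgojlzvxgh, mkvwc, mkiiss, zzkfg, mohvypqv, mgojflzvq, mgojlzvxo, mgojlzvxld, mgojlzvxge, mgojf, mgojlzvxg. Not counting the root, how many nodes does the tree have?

Trie structure (* marks end of a word):
(root)
├─ m
│  ├─ g
│  │  └─ o
│  │     └─ j
│  │        ├─ f *
│  │        │  └─ l
│  │        │     └─ z
│  │        │        └─ v
│  │        │           └─ q *
│  │        └─ l
│  │           └─ z
│  │              └─ v
│  │                 └─ x
│  │                    ├─ g *
│  │                    │  ├─ e *
│  │                    │  └─ h *
│  │                    ├─ l
│  │                    │  └─ d *
│  │                    └─ o *
│  ├─ k
│  │  ├─ i
│  │  │  └─ i
│  │  │     └─ s
│  │  │        └─ s *
│  │  └─ v
│  │     └─ w
│  │        └─ c *
│  └─ o
│     └─ h
│        └─ v
│           └─ y
│              └─ p
│                 └─ q
│                    └─ v *
└─ z
   └─ z
      └─ k
         └─ f
            └─ g *
Counting every labelled node above: 39.

39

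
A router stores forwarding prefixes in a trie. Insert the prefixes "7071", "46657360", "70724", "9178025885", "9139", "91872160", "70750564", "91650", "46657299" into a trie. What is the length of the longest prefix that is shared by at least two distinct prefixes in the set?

5

Look for the deepest trie node that still has at least two words in its subtree.
e.g. "46657299" and "46657360" share the prefix "46657" of length 5; no pair shares a longer one.
Longest shared-prefix length: 5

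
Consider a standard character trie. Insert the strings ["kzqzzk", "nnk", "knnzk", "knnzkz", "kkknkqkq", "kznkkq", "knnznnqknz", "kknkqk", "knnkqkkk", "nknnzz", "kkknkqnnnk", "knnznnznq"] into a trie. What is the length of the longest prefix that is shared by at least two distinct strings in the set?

Equivalently: take the maximum, over all pairs, of their longest common prefix length.
e.g. "kkknkqkq" and "kkknkqnnnk" share the prefix "kkknkq" of length 6; no pair shares a longer one.
Longest shared-prefix length: 6

6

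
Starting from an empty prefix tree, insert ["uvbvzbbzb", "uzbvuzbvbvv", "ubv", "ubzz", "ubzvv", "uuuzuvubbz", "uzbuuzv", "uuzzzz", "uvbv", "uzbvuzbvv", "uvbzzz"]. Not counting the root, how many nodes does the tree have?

For each word, the new-node count is its length minus the longest prefix already in the trie:
  "uvbvzbbzb" → 9 new (u, v, b, v, z, b, b, z, b)
  "uzbvuzbvbvv" → prefix "u" already present; 10 new (z, b, v, u, z, b, v, b, v, v)
  "ubv" → prefix "u" already present; 2 new (b, v)
  "ubzz" → prefix "ub" already present; 2 new (z, z)
  "ubzvv" → prefix "ubz" already present; 2 new (v, v)
  "uuuzuvubbz" → prefix "u" already present; 9 new (u, u, z, u, v, u, b, b, z)
  "uzbuuzv" → prefix "uzb" already present; 4 new (u, u, z, v)
  "uuzzzz" → prefix "uu" already present; 4 new (z, z, z, z)
  "uvbv" → prefix "uvbv" already present; 0 new (none)
  "uzbvuzbvv" → prefix "uzbvuzbv" already present; 1 new (v)
  "uvbzzz" → prefix "uvb" already present; 3 new (z, z, z)
Total nodes = 9 + 10 + 2 + 2 + 2 + 9 + 4 + 4 + 0 + 1 + 3 = 46

46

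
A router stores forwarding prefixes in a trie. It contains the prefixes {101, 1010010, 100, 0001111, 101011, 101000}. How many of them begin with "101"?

4

Traverse to the node for "101", then collect every word in that subtree.
Matches: "101", "101000", "1010010", "101011"
Count: 4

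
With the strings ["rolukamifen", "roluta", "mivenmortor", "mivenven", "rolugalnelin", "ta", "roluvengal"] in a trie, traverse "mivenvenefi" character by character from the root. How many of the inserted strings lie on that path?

1

Check each prefix of "mivenvenefi" against the stored set — each match is an end-marker on the path.
Prefixes of the query that are stored words: "mivenven"
Count: 1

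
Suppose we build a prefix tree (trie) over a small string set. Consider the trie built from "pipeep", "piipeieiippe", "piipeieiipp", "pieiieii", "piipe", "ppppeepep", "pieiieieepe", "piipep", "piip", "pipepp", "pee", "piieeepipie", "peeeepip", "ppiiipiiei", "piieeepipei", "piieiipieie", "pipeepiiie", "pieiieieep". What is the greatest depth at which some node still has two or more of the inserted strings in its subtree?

The deepest shared node is where two words last agree before diverging.
"piipeieiipp" and "piipeieiippe" agree on "piipeieiipp" (11 characters) before diverging; nothing deeper is shared.
Longest shared-prefix length: 11

11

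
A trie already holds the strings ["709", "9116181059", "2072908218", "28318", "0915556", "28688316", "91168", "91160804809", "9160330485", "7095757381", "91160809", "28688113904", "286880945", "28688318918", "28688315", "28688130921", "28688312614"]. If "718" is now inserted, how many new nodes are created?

2

Walking "718" from the root, the first 1 characters ("7") follow existing edges; "1" is the first miss.
New nodes needed: |"718"| − 1 = 3 − 1 = 2.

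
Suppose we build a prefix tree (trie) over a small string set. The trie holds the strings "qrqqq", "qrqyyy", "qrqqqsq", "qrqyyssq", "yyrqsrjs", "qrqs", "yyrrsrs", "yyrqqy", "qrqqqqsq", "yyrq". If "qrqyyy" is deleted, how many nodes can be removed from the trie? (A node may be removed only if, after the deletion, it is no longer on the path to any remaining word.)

After clearing the end-marker at "qrqyyy", prune upward until reaching a node still needed by another word.
The suffix "y" (1 node) is used only by "qrqyyy"; the node for "qrqyy" still has the child "s", so pruning stops there.
Nodes removed: 1

1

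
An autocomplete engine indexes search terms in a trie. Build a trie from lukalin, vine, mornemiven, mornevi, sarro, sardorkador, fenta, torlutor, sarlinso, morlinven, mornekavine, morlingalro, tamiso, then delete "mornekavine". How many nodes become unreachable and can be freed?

After clearing the end-marker at "mornekavine", prune upward until reaching a node still needed by another word.
The suffix "kavine" (6 nodes) is used only by "mornekavine"; the node for "morne" still has the child "m", so pruning stops there.
Nodes removed: 6

6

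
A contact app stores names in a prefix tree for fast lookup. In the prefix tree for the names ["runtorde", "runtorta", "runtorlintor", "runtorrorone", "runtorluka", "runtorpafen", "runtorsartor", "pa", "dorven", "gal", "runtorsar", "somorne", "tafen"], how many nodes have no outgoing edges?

12

A leaf is a node with no children — equivalently, the end of a word that is not a proper prefix of any other stored word.
Those words: "dorven", "gal", "pa", "runtorde", "runtorlintor", "runtorluka", "runtorpafen", "runtorrorone", "runtorsartor", "runtorta", "somorne", "tafen"
Leaf count: 12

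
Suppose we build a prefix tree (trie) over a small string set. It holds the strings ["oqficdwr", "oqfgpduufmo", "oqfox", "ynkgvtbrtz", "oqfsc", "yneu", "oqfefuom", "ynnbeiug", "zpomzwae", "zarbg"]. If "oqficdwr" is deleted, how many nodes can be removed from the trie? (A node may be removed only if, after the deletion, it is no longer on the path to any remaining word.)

5

A node on "oqficdwr"'s path can go only if nothing else ends at it or branches off below it.
The suffix "icdwr" (5 nodes) is used only by "oqficdwr"; the node for "oqf" still has the child "g", so pruning stops there.
Nodes removed: 5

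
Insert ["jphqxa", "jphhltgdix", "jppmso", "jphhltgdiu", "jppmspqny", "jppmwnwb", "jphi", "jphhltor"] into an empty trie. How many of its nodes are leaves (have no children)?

8

Leaves are exactly the stored words that no other stored word extends.
Those words: "jphhltgdiu", "jphhltgdix", "jphhltor", "jphi", "jphqxa", "jppmso", "jppmspqny", "jppmwnwb"
Leaf count: 8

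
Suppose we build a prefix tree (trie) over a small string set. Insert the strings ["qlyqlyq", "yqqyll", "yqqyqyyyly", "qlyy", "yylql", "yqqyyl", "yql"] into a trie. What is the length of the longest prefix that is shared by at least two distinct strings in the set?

Equivalently: take the maximum, over all pairs, of their longest common prefix length.
e.g. "yqqyll" and "yqqyqyyyly" share the prefix "yqqy" of length 4; no pair shares a longer one.
Longest shared-prefix length: 4

4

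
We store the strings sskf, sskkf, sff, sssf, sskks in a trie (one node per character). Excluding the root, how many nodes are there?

11

Insert word by word; a character creates a node only if that edge doesn't already exist:
  "sskf" → 4 new (s, s, k, f)
  "sskkf" → prefix "ssk" already present; 2 new (k, f)
  "sff" → prefix "s" already present; 2 new (f, f)
  "sssf" → prefix "ss" already present; 2 new (s, f)
  "sskks" → prefix "sskk" already present; 1 new (s)
Total nodes = 4 + 2 + 2 + 2 + 1 = 11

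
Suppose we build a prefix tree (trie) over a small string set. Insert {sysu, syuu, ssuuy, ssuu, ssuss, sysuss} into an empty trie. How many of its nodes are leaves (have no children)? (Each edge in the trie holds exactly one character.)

4

A leaf is a node with no children — equivalently, the end of a word that is not a proper prefix of any other stored word.
Those words: "ssuss", "ssuuy", "sysuss", "syuu"
Leaf count: 4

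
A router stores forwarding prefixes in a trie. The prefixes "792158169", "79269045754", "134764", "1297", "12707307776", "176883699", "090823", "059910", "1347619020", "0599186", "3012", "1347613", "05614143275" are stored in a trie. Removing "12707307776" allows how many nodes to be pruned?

9

Walk "12707307776" from the leaf back toward the root, removing each node that no remaining word uses.
The suffix "707307776" (9 nodes) is used only by "12707307776"; the node for "12" still has the child "9", so pruning stops there.
Nodes removed: 9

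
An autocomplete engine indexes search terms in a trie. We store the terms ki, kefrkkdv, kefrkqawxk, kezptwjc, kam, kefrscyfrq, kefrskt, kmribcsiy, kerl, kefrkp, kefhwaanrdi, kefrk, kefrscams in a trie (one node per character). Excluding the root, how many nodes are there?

52

For each word, the new-node count is its length minus the longest prefix already in the trie:
  "ki" → 2 new (k, i)
  "kefrkkdv" → prefix "k" already present; 7 new (e, f, r, k, k, d, v)
  "kefrkqawxk" → prefix "kefrk" already present; 5 new (q, a, w, x, k)
  "kezptwjc" → prefix "ke" already present; 6 new (z, p, t, w, j, c)
  "kam" → prefix "k" already present; 2 new (a, m)
  "kefrscyfrq" → prefix "kefr" already present; 6 new (s, c, y, f, r, q)
  "kefrskt" → prefix "kefrs" already present; 2 new (k, t)
  "kmribcsiy" → prefix "k" already present; 8 new (m, r, i, b, c, s, i, y)
  "kerl" → prefix "ke" already present; 2 new (r, l)
  "kefrkp" → prefix "kefrk" already present; 1 new (p)
  "kefhwaanrdi" → prefix "kef" already present; 8 new (h, w, a, a, n, r, d, i)
  "kefrk" → prefix "kefrk" already present; 0 new (none)
  "kefrscams" → prefix "kefrsc" already present; 3 new (a, m, s)
Total nodes = 2 + 7 + 5 + 6 + 2 + 6 + 2 + 8 + 2 + 1 + 8 + 0 + 3 = 52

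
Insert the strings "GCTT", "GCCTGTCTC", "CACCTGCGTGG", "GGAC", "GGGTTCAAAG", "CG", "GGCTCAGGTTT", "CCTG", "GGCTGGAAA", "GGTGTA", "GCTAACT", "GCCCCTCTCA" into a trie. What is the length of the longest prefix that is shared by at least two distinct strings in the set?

Equivalently: take the maximum, over all pairs, of their longest common prefix length.
"GGCTCAGGTTT" and "GGCTGGAAA" agree on "GGCT" (4 characters) before diverging; nothing deeper is shared.
Longest shared-prefix length: 4

4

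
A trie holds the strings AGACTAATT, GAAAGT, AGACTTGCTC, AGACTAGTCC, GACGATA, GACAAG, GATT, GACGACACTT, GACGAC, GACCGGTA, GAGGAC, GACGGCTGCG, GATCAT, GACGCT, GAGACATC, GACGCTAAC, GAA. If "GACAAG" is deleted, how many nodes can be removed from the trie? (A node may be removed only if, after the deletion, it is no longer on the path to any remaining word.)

A node on "GACAAG"'s path can go only if nothing else ends at it or branches off below it.
The suffix "AAG" (3 nodes) is used only by "GACAAG"; the node for "GAC" still has the child "G", so pruning stops there.
Nodes removed: 3

3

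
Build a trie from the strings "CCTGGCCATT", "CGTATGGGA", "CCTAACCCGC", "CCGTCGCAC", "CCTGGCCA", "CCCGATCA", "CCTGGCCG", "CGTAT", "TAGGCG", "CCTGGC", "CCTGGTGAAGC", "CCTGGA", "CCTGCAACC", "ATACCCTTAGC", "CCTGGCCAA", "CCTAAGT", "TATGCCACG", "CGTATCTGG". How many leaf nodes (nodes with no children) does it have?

15

Leaves are exactly the stored words that no other stored word extends.
Those words: "ATACCCTTAGC", "CCCGATCA", "CCGTCGCAC", "CCTAACCCGC", "CCTAAGT", "CCTGCAACC", "CCTGGA", "CCTGGCCAA", "CCTGGCCATT", "CCTGGCCG", "CCTGGTGAAGC", "CGTATCTGG", "CGTATGGGA", "TAGGCG", "TATGCCACG"
Leaf count: 15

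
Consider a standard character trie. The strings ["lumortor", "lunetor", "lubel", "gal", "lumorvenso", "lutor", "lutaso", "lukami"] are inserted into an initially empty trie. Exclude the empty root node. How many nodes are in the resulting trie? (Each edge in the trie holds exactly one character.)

34

Trace insertions, counting only characters that open a new branch:
  "lumortor" → 8 new (l, u, m, o, r, t, o, r)
  "lunetor" → prefix "lu" already present; 5 new (n, e, t, o, r)
  "lubel" → prefix "lu" already present; 3 new (b, e, l)
  "gal" → 3 new (g, a, l)
  "lumorvenso" → prefix "lumor" already present; 5 new (v, e, n, s, o)
  "lutor" → prefix "lu" already present; 3 new (t, o, r)
  "lutaso" → prefix "lut" already present; 3 new (a, s, o)
  "lukami" → prefix "lu" already present; 4 new (k, a, m, i)
Total nodes = 8 + 5 + 3 + 3 + 5 + 3 + 3 + 4 = 34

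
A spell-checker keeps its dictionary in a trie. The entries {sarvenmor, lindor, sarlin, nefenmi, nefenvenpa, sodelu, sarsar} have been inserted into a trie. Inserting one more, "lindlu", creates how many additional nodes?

2

Walking "lindlu" from the root, the first 4 characters ("lind") follow existing edges; "l" is the first miss.
Each of the 2 remaining characters creates one node.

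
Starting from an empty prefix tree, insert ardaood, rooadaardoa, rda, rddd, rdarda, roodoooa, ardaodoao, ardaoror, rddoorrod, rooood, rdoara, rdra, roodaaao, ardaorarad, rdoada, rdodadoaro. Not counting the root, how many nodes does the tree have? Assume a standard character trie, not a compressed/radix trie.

Count nodes per top-level branch (shared prefixes stored once):
  'a'-branch (ardaodoao, ardaood, ardaorarad, ardaoror): 18 nodes
  'r'-branch (rda, rdarda, rddd, rddoorrod, rdoada, rdoara, rdodadoaro, rdra, rooadaardoa, roodaaao, roodoooa, rooood): 51 nodes
Sum: 69

69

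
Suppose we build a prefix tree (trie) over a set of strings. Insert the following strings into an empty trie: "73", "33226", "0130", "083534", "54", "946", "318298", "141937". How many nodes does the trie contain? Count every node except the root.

Trace insertions, counting only characters that open a new branch:
  "73" → 2 new (7, 3)
  "33226" → 5 new (3, 3, 2, 2, 6)
  "0130" → 4 new (0, 1, 3, 0)
  "083534" → prefix "0" already present; 5 new (8, 3, 5, 3, 4)
  "54" → 2 new (5, 4)
  "946" → 3 new (9, 4, 6)
  "318298" → prefix "3" already present; 5 new (1, 8, 2, 9, 8)
  "141937" → 6 new (1, 4, 1, 9, 3, 7)
Total nodes = 2 + 5 + 4 + 5 + 2 + 3 + 5 + 6 = 32

32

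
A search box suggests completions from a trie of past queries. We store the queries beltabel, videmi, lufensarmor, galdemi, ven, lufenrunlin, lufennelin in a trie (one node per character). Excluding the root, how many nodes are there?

45

Trace insertions, counting only characters that open a new branch:
  "beltabel" → 8 new (b, e, l, t, a, b, e, l)
  "videmi" → 6 new (v, i, d, e, m, i)
  "lufensarmor" → 11 new (l, u, f, e, n, s, a, r, m, o, r)
  "galdemi" → 7 new (g, a, l, d, e, m, i)
  "ven" → prefix "v" already present; 2 new (e, n)
  "lufenrunlin" → prefix "lufen" already present; 6 new (r, u, n, l, i, n)
  "lufennelin" → prefix "lufen" already present; 5 new (n, e, l, i, n)
Total nodes = 8 + 6 + 11 + 7 + 2 + 6 + 5 = 45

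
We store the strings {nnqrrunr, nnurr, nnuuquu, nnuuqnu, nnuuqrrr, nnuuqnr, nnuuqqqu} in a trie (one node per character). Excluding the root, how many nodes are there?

For each word, the new-node count is its length minus the longest prefix already in the trie:
  "nnqrrunr" → 8 new (n, n, q, r, r, u, n, r)
  "nnurr" → prefix "nn" already present; 3 new (u, r, r)
  "nnuuquu" → prefix "nnu" already present; 4 new (u, q, u, u)
  "nnuuqnu" → prefix "nnuuq" already present; 2 new (n, u)
  "nnuuqrrr" → prefix "nnuuq" already present; 3 new (r, r, r)
  "nnuuqnr" → prefix "nnuuqn" already present; 1 new (r)
  "nnuuqqqu" → prefix "nnuuq" already present; 3 new (q, q, u)
Total nodes = 8 + 3 + 4 + 2 + 3 + 1 + 3 = 24

24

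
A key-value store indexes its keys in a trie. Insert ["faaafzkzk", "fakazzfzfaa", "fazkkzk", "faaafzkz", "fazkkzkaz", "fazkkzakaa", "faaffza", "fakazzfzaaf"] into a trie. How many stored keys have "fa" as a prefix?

8

Walk to "fa"; the words in its subtree are exactly those with that prefix.
Words under "fa": faaafzkz, faaafzkzk, faaffza, fakazzfzaaf, fakazzfzfaa, fazkkzakaa, fazkkzk, fazkkzkaz
Count: 8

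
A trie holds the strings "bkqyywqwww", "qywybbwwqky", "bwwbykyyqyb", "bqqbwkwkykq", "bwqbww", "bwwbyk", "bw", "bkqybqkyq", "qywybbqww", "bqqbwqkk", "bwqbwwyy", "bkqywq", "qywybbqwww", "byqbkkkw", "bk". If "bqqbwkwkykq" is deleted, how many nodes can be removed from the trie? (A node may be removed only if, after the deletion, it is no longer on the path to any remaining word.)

After clearing the end-marker at "bqqbwkwkykq", prune upward until reaching a node still needed by another word.
The suffix "kwkykq" (6 nodes) is used only by "bqqbwkwkykq"; the node for "bqqbw" still has the child "q", so pruning stops there.
Nodes removed: 6

6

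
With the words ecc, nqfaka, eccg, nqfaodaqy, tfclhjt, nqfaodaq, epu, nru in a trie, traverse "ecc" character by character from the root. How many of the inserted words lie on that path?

1

Traverse "ecc" character by character; count nodes along the way that are marked as word ends.
Prefixes of the query that are stored words: "ecc"
Count: 1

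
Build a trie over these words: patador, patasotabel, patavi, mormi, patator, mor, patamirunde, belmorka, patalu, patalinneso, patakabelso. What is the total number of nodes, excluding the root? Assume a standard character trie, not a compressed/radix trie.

54

Trace insertions, counting only characters that open a new branch:
  "patador" → 7 new (p, a, t, a, d, o, r)
  "patasotabel" → prefix "pata" already present; 7 new (s, o, t, a, b, e, l)
  "patavi" → prefix "pata" already present; 2 new (v, i)
  "mormi" → 5 new (m, o, r, m, i)
  "patator" → prefix "pata" already present; 3 new (t, o, r)
  "mor" → prefix "mor" already present; 0 new (none)
  "patamirunde" → prefix "pata" already present; 7 new (m, i, r, u, n, d, e)
  "belmorka" → 8 new (b, e, l, m, o, r, k, a)
  "patalu" → prefix "pata" already present; 2 new (l, u)
  "patalinneso" → prefix "patal" already present; 6 new (i, n, n, e, s, o)
  "patakabelso" → prefix "pata" already present; 7 new (k, a, b, e, l, s, o)
Total nodes = 7 + 7 + 2 + 5 + 3 + 0 + 7 + 8 + 2 + 6 + 7 = 54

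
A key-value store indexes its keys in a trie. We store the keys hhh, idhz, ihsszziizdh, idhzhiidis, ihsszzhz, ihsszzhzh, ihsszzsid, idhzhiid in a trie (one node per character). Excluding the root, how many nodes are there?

29

Trie structure (* marks end of a word):
(root)
├─ h
│  └─ h
│     └─ h *
└─ i
   ├─ d
   │  └─ h
   │     └─ z *
   │        └─ h
   │           └─ i
   │              └─ i
   │                 └─ d *
   │                    └─ i
   │                       └─ s *
   └─ h
      └─ s
         └─ s
            └─ z
               └─ z
                  ├─ h
                  │  └─ z *
                  │     └─ h *
                  ├─ i
                  │  └─ i
                  │     └─ z
                  │        └─ d
                  │           └─ h *
                  └─ s
                     └─ i
                        └─ d *
Counting every labelled node above: 29.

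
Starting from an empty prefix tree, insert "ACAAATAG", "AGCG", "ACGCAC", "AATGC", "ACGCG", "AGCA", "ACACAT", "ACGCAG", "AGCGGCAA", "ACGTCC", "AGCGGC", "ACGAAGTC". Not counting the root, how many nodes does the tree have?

37

Insert word by word; a character creates a node only if that edge doesn't already exist:
  "ACAAATAG" → 8 new (A, C, A, A, A, T, A, G)
  "AGCG" → prefix "A" already present; 3 new (G, C, G)
  "ACGCAC" → prefix "AC" already present; 4 new (G, C, A, C)
  "AATGC" → prefix "A" already present; 4 new (A, T, G, C)
  "ACGCG" → prefix "ACGC" already present; 1 new (G)
  "AGCA" → prefix "AGC" already present; 1 new (A)
  "ACACAT" → prefix "ACA" already present; 3 new (C, A, T)
  "ACGCAG" → prefix "ACGCA" already present; 1 new (G)
  "AGCGGCAA" → prefix "AGCG" already present; 4 new (G, C, A, A)
  "ACGTCC" → prefix "ACG" already present; 3 new (T, C, C)
  "AGCGGC" → prefix "AGCGGC" already present; 0 new (none)
  "ACGAAGTC" → prefix "ACG" already present; 5 new (A, A, G, T, C)
Total nodes = 8 + 3 + 4 + 4 + 1 + 1 + 3 + 1 + 4 + 3 + 0 + 5 = 37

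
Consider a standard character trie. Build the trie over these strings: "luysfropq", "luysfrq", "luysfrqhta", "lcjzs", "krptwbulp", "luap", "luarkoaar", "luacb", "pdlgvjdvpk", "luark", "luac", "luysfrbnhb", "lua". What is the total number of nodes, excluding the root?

Insert word by word; a character creates a node only if that edge doesn't already exist:
  "luysfropq" → 9 new (l, u, y, s, f, r, o, p, q)
  "luysfrq" → prefix "luysfr" already present; 1 new (q)
  "luysfrqhta" → prefix "luysfrq" already present; 3 new (h, t, a)
  "lcjzs" → prefix "l" already present; 4 new (c, j, z, s)
  "krptwbulp" → 9 new (k, r, p, t, w, b, u, l, p)
  "luap" → prefix "lu" already present; 2 new (a, p)
  "luarkoaar" → prefix "lua" already present; 6 new (r, k, o, a, a, r)
  "luacb" → prefix "lua" already present; 2 new (c, b)
  "pdlgvjdvpk" → 10 new (p, d, l, g, v, j, d, v, p, k)
  "luark" → prefix "luark" already present; 0 new (none)
  "luac" → prefix "luac" already present; 0 new (none)
  "luysfrbnhb" → prefix "luysfr" already present; 4 new (b, n, h, b)
  "lua" → prefix "lua" already present; 0 new (none)
Total nodes = 9 + 1 + 3 + 4 + 9 + 2 + 6 + 2 + 10 + 0 + 0 + 4 + 0 = 50

50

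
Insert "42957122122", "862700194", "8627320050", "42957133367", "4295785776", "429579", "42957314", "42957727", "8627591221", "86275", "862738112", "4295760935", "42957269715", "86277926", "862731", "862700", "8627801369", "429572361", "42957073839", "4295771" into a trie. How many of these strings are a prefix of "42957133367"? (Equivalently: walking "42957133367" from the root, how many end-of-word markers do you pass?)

1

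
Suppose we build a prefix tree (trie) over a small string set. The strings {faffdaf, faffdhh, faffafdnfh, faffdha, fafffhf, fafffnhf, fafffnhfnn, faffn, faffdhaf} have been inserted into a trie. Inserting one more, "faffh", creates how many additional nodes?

1

"faff" is already a path in the trie; the remaining "h" must be added.
Each of the 1 remaining characters creates one node.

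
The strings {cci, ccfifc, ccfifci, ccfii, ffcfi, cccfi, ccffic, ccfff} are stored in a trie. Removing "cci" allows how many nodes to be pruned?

1

After clearing the end-marker at "cci", prune upward until reaching a node still needed by another word.
The suffix "i" (1 node) is used only by "cci"; the node for "cc" still has the child "f", so pruning stops there.
Nodes removed: 1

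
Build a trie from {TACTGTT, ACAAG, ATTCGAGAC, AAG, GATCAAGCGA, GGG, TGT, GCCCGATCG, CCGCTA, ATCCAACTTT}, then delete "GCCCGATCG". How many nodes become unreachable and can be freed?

Walk "GCCCGATCG" from the leaf back toward the root, removing each node that no remaining word uses.
The suffix "CCCGATCG" (8 nodes) is used only by "GCCCGATCG"; the node for "G" still has the child "A", so pruning stops there.
Nodes removed: 8

8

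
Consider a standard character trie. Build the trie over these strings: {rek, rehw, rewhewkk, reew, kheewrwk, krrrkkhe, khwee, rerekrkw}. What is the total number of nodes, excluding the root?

37

For each word, the new-node count is its length minus the longest prefix already in the trie:
  "rek" → 3 new (r, e, k)
  "rehw" → prefix "re" already present; 2 new (h, w)
  "rewhewkk" → prefix "re" already present; 6 new (w, h, e, w, k, k)
  "reew" → prefix "re" already present; 2 new (e, w)
  "kheewrwk" → 8 new (k, h, e, e, w, r, w, k)
  "krrrkkhe" → prefix "k" already present; 7 new (r, r, r, k, k, h, e)
  "khwee" → prefix "kh" already present; 3 new (w, e, e)
  "rerekrkw" → prefix "re" already present; 6 new (r, e, k, r, k, w)
Total nodes = 3 + 2 + 6 + 2 + 8 + 7 + 3 + 6 = 37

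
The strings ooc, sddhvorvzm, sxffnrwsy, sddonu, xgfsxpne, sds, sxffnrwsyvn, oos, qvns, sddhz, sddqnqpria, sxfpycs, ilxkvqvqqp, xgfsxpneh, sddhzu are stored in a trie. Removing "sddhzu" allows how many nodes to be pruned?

A node on "sddhzu"'s path can go only if nothing else ends at it or branches off below it.
The suffix "u" (1 node) is used only by "sddhzu"; "sddhz" is itself a stored word, so pruning stops there.
Nodes removed: 1

1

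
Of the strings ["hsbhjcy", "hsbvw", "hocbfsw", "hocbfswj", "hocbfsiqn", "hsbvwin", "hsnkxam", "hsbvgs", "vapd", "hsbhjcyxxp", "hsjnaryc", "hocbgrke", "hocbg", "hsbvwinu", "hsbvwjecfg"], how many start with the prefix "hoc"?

Filter for entries beginning with "hoc":
Words under "hoc": hocbfsiqn, hocbfsw, hocbfswj, hocbg, hocbgrke
Count: 5

5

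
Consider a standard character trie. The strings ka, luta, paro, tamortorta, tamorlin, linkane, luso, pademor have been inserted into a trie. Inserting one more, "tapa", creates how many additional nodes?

The longest prefix of "tapa" already in the trie is "ta" (length 2).
Each of the 2 remaining characters creates one node.

2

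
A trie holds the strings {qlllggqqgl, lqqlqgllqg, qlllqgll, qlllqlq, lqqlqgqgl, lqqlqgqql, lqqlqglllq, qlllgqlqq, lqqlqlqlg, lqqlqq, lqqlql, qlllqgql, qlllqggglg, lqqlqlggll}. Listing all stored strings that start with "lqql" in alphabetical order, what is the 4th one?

lqqlqgqql

Words with prefix "lqql", in lexicographic order: "lqqlqglllq", "lqqlqgllqg", "lqqlqgqgl", "lqqlqgqql", "lqqlql", "lqqlqlggll", "lqqlqlqlg", "lqqlqq"
The 4th is lqqlqgqql.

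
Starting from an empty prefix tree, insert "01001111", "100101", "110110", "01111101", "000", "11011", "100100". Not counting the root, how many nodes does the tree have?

Count nodes per top-level branch (shared prefixes stored once):
  '0'-branch (000, 01001111, 01111101): 16 nodes
  '1'-branch (100100, 100101, 11011, 110110): 12 nodes
Sum: 28

28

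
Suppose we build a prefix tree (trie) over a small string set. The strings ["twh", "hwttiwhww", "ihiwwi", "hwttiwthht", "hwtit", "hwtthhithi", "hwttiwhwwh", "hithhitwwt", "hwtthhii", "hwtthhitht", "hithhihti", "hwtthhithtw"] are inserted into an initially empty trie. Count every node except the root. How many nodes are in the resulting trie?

46

Insert word by word; a character creates a node only if that edge doesn't already exist:
  "twh" → 3 new (t, w, h)
  "hwttiwhww" → 9 new (h, w, t, t, i, w, h, w, w)
  "ihiwwi" → 6 new (i, h, i, w, w, i)
  "hwttiwthht" → prefix "hwttiw" already present; 4 new (t, h, h, t)
  "hwtit" → prefix "hwt" already present; 2 new (i, t)
  "hwtthhithi" → prefix "hwtt" already present; 6 new (h, h, i, t, h, i)
  "hwttiwhwwh" → prefix "hwttiwhww" already present; 1 new (h)
  "hithhitwwt" → prefix "h" already present; 9 new (i, t, h, h, i, t, w, w, t)
  "hwtthhii" → prefix "hwtthhi" already present; 1 new (i)
  "hwtthhitht" → prefix "hwtthhith" already present; 1 new (t)
  "hithhihti" → prefix "hithhi" already present; 3 new (h, t, i)
  "hwtthhithtw" → prefix "hwtthhitht" already present; 1 new (w)
Total nodes = 3 + 9 + 6 + 4 + 2 + 6 + 1 + 9 + 1 + 1 + 3 + 1 = 46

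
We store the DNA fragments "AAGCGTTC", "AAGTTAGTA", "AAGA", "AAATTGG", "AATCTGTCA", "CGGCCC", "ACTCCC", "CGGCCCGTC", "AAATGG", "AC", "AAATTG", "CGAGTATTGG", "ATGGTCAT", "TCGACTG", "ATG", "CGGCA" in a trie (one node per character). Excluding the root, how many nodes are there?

66

For each word, the new-node count is its length minus the longest prefix already in the trie:
  "AAGCGTTC" → 8 new (A, A, G, C, G, T, T, C)
  "AAGTTAGTA" → prefix "AAG" already present; 6 new (T, T, A, G, T, A)
  "AAGA" → prefix "AAG" already present; 1 new (A)
  "AAATTGG" → prefix "AA" already present; 5 new (A, T, T, G, G)
  "AATCTGTCA" → prefix "AA" already present; 7 new (T, C, T, G, T, C, A)
  "CGGCCC" → 6 new (C, G, G, C, C, C)
  "ACTCCC" → prefix "A" already present; 5 new (C, T, C, C, C)
  "CGGCCCGTC" → prefix "CGGCCC" already present; 3 new (G, T, C)
  "AAATGG" → prefix "AAAT" already present; 2 new (G, G)
  "AC" → prefix "AC" already present; 0 new (none)
  "AAATTG" → prefix "AAATTG" already present; 0 new (none)
  "CGAGTATTGG" → prefix "CG" already present; 8 new (A, G, T, A, T, T, G, G)
  "ATGGTCAT" → prefix "A" already present; 7 new (T, G, G, T, C, A, T)
  "TCGACTG" → 7 new (T, C, G, A, C, T, G)
  "ATG" → prefix "ATG" already present; 0 new (none)
  "CGGCA" → prefix "CGGC" already present; 1 new (A)
Total nodes = 8 + 6 + 1 + 5 + 7 + 6 + 5 + 3 + 2 + 0 + 0 + 8 + 7 + 7 + 0 + 1 = 66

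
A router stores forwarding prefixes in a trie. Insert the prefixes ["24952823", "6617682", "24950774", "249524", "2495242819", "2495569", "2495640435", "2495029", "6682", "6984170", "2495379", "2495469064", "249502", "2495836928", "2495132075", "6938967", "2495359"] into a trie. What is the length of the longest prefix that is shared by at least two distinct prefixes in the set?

6

The deepest shared node is where two words last agree before diverging.
"249502" and "2495029" agree on "249502" (6 characters) before diverging; nothing deeper is shared.
Longest shared-prefix length: 6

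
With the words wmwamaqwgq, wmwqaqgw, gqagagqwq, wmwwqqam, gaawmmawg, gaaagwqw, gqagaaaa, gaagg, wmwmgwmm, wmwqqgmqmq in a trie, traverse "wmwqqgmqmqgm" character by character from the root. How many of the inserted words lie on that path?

1

Walk "wmwqqgmqmqgm" from the root; an end-of-word marker is hit whenever a stored word is a prefix of "wmwqqgmqmqgm".
Prefixes of the query that are stored words: "wmwqqgmqmq"
Count: 1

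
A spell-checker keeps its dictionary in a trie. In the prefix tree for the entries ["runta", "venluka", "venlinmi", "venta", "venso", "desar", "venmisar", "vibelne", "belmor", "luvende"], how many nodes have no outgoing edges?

10

A leaf is a node with no children — equivalently, the end of a word that is not a proper prefix of any other stored word.
Those words: "belmor", "desar", "luvende", "runta", "venlinmi", "venluka", "venmisar", "venso", "venta", "vibelne"
Leaf count: 10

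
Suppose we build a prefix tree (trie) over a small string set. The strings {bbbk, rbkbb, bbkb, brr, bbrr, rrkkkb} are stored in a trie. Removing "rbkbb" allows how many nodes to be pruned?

4

After clearing the end-marker at "rbkbb", prune upward until reaching a node still needed by another word.
The suffix "bkbb" (4 nodes) is used only by "rbkbb"; the node for "r" still has the child "r", so pruning stops there.
Nodes removed: 4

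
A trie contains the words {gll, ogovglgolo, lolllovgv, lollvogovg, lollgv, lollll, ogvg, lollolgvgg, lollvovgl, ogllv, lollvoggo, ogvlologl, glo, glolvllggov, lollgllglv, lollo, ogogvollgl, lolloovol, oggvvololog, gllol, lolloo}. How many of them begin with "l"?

11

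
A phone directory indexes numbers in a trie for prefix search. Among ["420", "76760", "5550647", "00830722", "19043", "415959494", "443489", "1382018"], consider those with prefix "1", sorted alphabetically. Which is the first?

1382018

DFS of the "1" subtree visits, in order: "1382018", "19043"
Position 1: 1382018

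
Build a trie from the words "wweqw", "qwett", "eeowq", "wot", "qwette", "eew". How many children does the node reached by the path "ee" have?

2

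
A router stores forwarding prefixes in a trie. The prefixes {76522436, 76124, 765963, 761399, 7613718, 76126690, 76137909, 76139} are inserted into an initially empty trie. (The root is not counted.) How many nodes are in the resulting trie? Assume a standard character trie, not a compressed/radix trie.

Trie structure (* marks end of a word):
(root)
└─ 7
   └─ 6
      ├─ 1
      │  ├─ 2
      │  │  ├─ 4 *
      │  │  └─ 6
      │  │     └─ 6
      │  │        └─ 9
      │  │           └─ 0 *
      │  └─ 3
      │     ├─ 7
      │     │  ├─ 1
      │     │  │  └─ 8 *
      │     │  └─ 9
      │     │     └─ 0
      │     │        └─ 9 *
      │     └─ 9 *
      │        └─ 9 *
      └─ 5
         ├─ 2
         │  └─ 2
         │     └─ 4
         │        └─ 3
         │           └─ 6 *
         └─ 9
            └─ 6
               └─ 3 *
Counting every labelled node above: 27.

27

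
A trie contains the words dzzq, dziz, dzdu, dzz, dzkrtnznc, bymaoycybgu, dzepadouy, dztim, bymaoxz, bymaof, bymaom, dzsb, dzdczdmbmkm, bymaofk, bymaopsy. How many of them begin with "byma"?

6

Traverse to the node for "byma", then collect every word in that subtree.
Words under "byma": bymaof, bymaofk, bymaom, bymaopsy, bymaoxz, bymaoycybgu
Count: 6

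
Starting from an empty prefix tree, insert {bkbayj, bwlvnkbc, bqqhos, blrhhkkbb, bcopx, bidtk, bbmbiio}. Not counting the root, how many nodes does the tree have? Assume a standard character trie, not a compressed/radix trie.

Count nodes per top-level branch (shared prefixes stored once):
  'b'-branch (bbmbiio, bcopx, bidtk, bkbayj, blrhhkkbb, bqqhos, bwlvnkbc): 40 nodes
Sum: 40

40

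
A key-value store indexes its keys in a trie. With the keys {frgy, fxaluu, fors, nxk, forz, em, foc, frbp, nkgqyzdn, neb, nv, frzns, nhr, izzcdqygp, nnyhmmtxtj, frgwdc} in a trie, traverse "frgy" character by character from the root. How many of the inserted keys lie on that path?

Traverse "frgy" character by character; count nodes along the way that are marked as word ends.
Prefixes of the query that are stored words: "frgy"
Count: 1

1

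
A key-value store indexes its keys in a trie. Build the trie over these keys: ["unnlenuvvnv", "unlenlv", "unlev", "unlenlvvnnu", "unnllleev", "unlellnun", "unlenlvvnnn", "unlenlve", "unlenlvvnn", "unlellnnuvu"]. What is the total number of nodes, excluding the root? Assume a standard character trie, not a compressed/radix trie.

For each word, the new-node count is its length minus the longest prefix already in the trie:
  "unnlenuvvnv" → 11 new (u, n, n, l, e, n, u, v, v, n, v)
  "unlenlv" → prefix "un" already present; 5 new (l, e, n, l, v)
  "unlev" → prefix "unle" already present; 1 new (v)
  "unlenlvvnnu" → prefix "unlenlv" already present; 4 new (v, n, n, u)
  "unnllleev" → prefix "unnl" already present; 5 new (l, l, e, e, v)
  "unlellnun" → prefix "unle" already present; 5 new (l, l, n, u, n)
  "unlenlvvnnn" → prefix "unlenlvvnn" already present; 1 new (n)
  "unlenlve" → prefix "unlenlv" already present; 1 new (e)
  "unlenlvvnn" → prefix "unlenlvvnn" already present; 0 new (none)
  "unlellnnuvu" → prefix "unlelln" already present; 4 new (n, u, v, u)
Total nodes = 11 + 5 + 1 + 4 + 5 + 5 + 1 + 1 + 0 + 4 = 37

37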